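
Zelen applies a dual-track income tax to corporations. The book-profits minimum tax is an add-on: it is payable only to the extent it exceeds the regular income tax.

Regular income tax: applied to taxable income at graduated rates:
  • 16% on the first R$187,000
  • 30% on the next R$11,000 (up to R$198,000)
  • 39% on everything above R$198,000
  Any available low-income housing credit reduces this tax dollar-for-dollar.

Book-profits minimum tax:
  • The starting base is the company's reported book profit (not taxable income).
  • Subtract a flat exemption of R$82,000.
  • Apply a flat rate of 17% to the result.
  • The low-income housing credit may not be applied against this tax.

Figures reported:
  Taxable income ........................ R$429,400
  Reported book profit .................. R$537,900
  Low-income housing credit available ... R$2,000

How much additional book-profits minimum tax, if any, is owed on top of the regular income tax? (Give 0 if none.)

R$0

Book-profits minimum tax:
  Base (reported book profit): R$537,900
  Less exemption R$82,000 → base R$455,900
  R$455,900 × 17% = R$77,503

Regular income tax:
  R$187,000 × 16% = R$29,920
  R$11,000 × 30% = R$3,300
  R$231,400 × 39% = R$90,246
  → R$123,466
  Less low-income housing credit R$2,000 → R$121,466

R$77,503 ≤ R$121,466, so no add-on is due.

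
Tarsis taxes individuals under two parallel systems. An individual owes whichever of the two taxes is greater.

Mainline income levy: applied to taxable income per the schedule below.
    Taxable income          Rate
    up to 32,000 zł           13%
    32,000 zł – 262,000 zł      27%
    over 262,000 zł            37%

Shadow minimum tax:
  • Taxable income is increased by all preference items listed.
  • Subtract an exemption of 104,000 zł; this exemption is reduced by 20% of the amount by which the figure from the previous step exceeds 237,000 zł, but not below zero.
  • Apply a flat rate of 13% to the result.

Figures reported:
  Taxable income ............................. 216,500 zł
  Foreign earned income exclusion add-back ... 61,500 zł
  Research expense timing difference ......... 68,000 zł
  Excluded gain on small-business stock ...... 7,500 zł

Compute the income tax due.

53,975 zł

Mainline income levy:
  32,000 zł × 13% = 4,160 zł
  184,500 zł × 27% = 49,815 zł
  → 53,975 zł

Shadow minimum tax:
  Adjusted income: 216,500 zł + 61,500 zł + 68,000 zł + 7,500 zł = 353,500 zł
  Exemption: 104,000 zł − 20% × (353,500 zł − 237,000 zł) = 104,000 zł − 23,300 zł = 80,700 zł
  Base: 353,500 zł − 80,700 zł = 272,800 zł
  272,800 zł × 13% = 35,464 zł

53,975 zł > 35,464 zł, so the mainline income levy governs.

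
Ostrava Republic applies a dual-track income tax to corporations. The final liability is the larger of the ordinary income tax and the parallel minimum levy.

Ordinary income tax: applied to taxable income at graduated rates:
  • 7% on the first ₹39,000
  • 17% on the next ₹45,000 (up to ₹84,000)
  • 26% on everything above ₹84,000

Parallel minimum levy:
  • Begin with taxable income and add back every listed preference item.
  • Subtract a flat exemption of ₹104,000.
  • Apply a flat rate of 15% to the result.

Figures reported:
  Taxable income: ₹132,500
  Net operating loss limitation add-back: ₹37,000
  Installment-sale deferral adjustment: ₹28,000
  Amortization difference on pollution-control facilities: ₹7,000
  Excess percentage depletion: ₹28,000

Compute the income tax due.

Parallel minimum levy:
  Adjusted income: ₹132,500 + ₹37,000 + ₹28,000 + ₹7,000 + ₹28,000 = ₹232,500
  Less exemption ₹104,000 → base ₹128,500
  ₹128,500 × 15% = ₹19,275

Ordinary income tax:
  ₹39,000 × 7% = ₹2,730
  ₹45,000 × 17% = ₹7,650
  ₹48,500 × 26% = ₹12,610
  → ₹22,990

₹22,990 > ₹19,275, so the ordinary income tax governs.

₹22,990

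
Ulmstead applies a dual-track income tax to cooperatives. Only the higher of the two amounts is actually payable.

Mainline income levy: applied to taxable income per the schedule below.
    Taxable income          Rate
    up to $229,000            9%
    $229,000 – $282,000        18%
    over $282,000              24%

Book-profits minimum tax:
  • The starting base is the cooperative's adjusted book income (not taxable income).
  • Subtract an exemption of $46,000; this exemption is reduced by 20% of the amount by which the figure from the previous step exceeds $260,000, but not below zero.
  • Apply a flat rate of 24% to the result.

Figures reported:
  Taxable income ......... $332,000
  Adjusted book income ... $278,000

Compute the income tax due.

Book-profits minimum tax:
  Base (adjusted book income): $278,000
  Exemption: $46,000 − 20% × ($278,000 − $260,000) = $46,000 − $3,600 = $42,400
  Base: $278,000 − $42,400 = $235,600
  $235,600 × 24% = $56,544

Mainline income levy:
  $229,000 × 9% = $20,610
  $53,000 × 18% = $9,540
  $50,000 × 24% = $12,000
  → $42,150

$56,544 > $42,150, so the book-profits minimum tax is the binding amount.

$56,544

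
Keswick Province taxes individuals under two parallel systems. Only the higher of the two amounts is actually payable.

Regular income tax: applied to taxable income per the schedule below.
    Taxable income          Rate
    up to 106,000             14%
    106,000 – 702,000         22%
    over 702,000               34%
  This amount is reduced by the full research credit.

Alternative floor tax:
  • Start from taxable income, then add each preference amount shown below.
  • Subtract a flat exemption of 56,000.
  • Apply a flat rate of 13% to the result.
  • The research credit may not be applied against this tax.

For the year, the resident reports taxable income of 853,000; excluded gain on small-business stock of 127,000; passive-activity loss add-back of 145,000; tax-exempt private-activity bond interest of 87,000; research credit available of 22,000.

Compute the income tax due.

Alternative floor tax:
  Adjusted income: 853,000 + 127,000 + 145,000 + 87,000 = 1,212,000
  Less exemption 56,000 → base 1,156,000
  1,156,000 × 13% = 150,280

Regular income tax:
  106,000 × 14% = 14,840
  596,000 × 22% = 131,120
  151,000 × 34% = 51,340
  → 197,300
  Less research credit 22,000 → 175,300

175,300 > 150,280, so the regular income tax governs.

175,300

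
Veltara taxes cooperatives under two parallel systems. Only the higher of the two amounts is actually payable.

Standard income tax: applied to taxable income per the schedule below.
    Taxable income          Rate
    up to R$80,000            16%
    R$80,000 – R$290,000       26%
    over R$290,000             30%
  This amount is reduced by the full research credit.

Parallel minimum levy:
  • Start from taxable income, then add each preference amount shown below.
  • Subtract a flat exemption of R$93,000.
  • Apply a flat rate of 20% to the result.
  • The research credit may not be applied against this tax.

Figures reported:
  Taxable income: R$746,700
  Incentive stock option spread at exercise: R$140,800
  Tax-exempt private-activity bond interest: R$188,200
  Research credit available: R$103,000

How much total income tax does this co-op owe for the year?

Parallel minimum levy:
  Adjusted income: R$746,700 + R$140,800 + R$188,200 = R$1,075,700
  Less exemption R$93,000 → base R$982,700
  R$982,700 × 20% = R$196,540

Standard income tax:
  R$80,000 × 16% = R$12,800
  R$210,000 × 26% = R$54,600
  R$456,700 × 30% = R$137,010
  → R$204,410
  Less research credit R$103,000 → R$101,410

R$196,540 > R$101,410, so the parallel minimum levy is the binding amount.

R$196,540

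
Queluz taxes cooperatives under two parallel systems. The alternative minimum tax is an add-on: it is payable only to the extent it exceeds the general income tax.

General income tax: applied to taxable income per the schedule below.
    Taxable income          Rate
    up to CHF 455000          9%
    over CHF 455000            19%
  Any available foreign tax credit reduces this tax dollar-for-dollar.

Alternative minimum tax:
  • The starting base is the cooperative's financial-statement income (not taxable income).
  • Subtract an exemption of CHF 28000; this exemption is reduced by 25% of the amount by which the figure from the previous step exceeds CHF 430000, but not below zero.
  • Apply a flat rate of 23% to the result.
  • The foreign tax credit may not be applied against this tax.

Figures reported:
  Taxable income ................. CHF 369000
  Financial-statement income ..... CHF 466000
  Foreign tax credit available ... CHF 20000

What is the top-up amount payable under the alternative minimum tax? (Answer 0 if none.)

CHF 89600

General income tax:
  CHF 369000 × 9% = CHF 33210
  Less foreign tax credit CHF 20000 → CHF 13210

Alternative minimum tax:
  Base (financial-statement income): CHF 466000
  Exemption: CHF 28000 − 25% × (CHF 466000 − CHF 430000) = CHF 28000 − CHF 9000 = CHF 19000
  Base: CHF 466000 − CHF 19000 = CHF 447000
  CHF 447000 × 23% = CHF 102810

Excess of alternative minimum tax over general income tax: CHF 102810 − CHF 13210 = CHF 89600.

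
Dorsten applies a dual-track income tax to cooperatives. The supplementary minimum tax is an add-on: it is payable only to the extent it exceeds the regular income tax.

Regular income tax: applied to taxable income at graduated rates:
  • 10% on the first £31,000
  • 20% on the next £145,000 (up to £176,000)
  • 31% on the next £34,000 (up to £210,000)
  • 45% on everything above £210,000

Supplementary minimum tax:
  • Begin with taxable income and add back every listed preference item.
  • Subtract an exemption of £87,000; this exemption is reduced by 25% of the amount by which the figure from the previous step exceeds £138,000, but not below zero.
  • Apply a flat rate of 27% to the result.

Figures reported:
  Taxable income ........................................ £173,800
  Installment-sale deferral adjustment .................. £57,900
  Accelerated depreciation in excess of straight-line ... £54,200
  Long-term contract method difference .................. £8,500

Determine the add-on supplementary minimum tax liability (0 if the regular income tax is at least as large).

£34,895

Regular income tax:
  £31,000 × 10% = £3,100
  £142,800 × 20% = £28,560
  → £31,660

Supplementary minimum tax:
  Adjusted income: £173,800 + £57,900 + £54,200 + £8,500 = £294,400
  Exemption: £87,000 − 25% × (£294,400 − £138,000) = £87,000 − £39,100 = £47,900
  Base: £294,400 − £47,900 = £246,500
  £246,500 × 27% = £66,555

Excess of supplementary minimum tax over regular income tax: £66,555 − £31,660 = £34,895.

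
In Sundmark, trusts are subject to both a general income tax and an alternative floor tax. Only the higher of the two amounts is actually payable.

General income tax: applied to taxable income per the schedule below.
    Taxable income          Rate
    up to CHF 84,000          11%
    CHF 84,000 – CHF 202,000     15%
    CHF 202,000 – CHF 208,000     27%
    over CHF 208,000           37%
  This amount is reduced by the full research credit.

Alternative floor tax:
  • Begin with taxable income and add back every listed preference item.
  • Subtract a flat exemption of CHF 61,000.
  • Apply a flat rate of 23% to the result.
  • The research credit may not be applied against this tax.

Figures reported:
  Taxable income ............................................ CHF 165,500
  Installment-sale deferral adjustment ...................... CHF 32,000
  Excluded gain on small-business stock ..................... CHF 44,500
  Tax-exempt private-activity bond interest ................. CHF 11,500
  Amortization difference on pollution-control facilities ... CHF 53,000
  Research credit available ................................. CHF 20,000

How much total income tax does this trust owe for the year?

CHF 56,465

Alternative floor tax:
  Adjusted income: CHF 165,500 + CHF 32,000 + CHF 44,500 + CHF 11,500 + CHF 53,000 = CHF 306,500
  Less exemption CHF 61,000 → base CHF 245,500
  CHF 245,500 × 23% = CHF 56,465

General income tax:
  CHF 84,000 × 11% = CHF 9,240
  CHF 81,500 × 15% = CHF 12,225
  → CHF 21,465
  Less research credit CHF 20,000 → CHF 1,465

CHF 56,465 > CHF 1,465, so the alternative floor tax is the binding amount.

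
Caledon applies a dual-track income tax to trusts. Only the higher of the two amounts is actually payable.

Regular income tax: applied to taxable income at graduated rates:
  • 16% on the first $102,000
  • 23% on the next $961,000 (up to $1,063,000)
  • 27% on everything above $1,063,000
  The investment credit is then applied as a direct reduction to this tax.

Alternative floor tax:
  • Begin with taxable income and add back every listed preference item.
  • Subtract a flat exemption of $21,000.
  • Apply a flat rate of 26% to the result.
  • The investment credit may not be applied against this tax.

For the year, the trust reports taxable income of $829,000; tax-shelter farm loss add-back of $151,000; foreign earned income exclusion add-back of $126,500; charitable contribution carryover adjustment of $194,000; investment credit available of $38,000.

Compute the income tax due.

$332,670

Regular income tax:
  $102,000 × 16% = $16,320
  $727,000 × 23% = $167,210
  → $183,530
  Less investment credit $38,000 → $145,530

Alternative floor tax:
  Adjusted income: $829,000 + $151,000 + $126,500 + $194,000 = $1,300,500
  Less exemption $21,000 → base $1,279,500
  $1,279,500 × 26% = $332,670

$332,670 > $145,530, so the alternative floor tax is the binding amount.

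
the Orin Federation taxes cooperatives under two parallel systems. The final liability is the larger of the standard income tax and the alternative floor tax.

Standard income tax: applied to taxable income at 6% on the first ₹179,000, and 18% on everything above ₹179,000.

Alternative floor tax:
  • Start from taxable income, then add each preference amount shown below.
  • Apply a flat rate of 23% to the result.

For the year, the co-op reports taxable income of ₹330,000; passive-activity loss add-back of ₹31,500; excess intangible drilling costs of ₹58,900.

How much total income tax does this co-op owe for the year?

₹96,692

Standard income tax:
  ₹179,000 × 6% = ₹10,740
  ₹151,000 × 18% = ₹27,180
  → ₹37,920

Alternative floor tax:
  Adjusted income: ₹330,000 + ₹31,500 + ₹58,900 = ₹420,400
  ₹420,400 × 23% = ₹96,692

₹96,692 > ₹37,920, so the alternative floor tax is the binding amount.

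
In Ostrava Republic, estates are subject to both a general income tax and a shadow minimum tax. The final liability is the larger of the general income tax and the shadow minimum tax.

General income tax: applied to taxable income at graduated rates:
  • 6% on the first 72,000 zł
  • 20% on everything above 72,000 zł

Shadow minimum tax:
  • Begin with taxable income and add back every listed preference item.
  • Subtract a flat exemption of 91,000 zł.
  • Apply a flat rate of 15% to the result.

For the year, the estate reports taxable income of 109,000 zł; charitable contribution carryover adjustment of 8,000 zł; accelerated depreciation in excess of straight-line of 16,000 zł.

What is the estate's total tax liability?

11,720 zł

Shadow minimum tax:
  Adjusted income: 109,000 zł + 8,000 zł + 16,000 zł = 133,000 zł
  Less exemption 91,000 zł → base 42,000 zł
  42,000 zł × 15% = 6,300 zł

General income tax:
  72,000 zł × 6% = 4,320 zł
  37,000 zł × 20% = 7,400 zł
  → 11,720 zł

11,720 zł > 6,300 zł, so the general income tax governs.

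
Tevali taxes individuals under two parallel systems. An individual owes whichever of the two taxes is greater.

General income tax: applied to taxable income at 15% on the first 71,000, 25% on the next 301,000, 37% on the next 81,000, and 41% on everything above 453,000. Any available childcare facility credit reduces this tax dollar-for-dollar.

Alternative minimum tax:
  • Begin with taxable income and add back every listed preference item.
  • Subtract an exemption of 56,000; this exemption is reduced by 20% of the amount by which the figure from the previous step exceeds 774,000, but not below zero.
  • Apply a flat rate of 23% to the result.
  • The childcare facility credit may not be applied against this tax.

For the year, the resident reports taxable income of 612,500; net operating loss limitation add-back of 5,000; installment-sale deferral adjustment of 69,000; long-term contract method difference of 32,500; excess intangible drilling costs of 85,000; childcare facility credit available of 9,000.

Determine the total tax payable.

Alternative minimum tax:
  Adjusted income: 612,500 + 5,000 + 69,000 + 32,500 + 85,000 = 804,000
  Exemption: 56,000 − 20% × (804,000 − 774,000) = 56,000 − 6,000 = 50,000
  Base: 804,000 − 50,000 = 754,000
  754,000 × 23% = 173,420

General income tax:
  71,000 × 15% = 10,650
  301,000 × 25% = 75,250
  81,000 × 37% = 29,970
  159,500 × 41% = 65,395
  → 181,265
  Less childcare facility credit 9,000 → 172,265

173,420 > 172,265, so the alternative minimum tax is the binding amount.

173,420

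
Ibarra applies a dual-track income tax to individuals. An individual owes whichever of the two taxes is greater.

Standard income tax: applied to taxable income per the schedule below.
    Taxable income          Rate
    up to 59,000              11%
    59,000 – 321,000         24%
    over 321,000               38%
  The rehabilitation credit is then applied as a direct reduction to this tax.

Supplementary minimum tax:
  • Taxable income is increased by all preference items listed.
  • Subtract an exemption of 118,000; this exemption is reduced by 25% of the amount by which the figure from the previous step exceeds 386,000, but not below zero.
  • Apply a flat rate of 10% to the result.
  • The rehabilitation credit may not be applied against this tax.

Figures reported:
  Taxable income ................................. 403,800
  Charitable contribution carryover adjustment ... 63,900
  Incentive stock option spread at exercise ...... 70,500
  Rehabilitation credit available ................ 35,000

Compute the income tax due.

65,834

Supplementary minimum tax:
  Adjusted income: 403,800 + 63,900 + 70,500 = 538,200
  Exemption: 118,000 − 25% × (538,200 − 386,000) = 118,000 − 38,050 = 79,950
  Base: 538,200 − 79,950 = 458,250
  458,250 × 10% = 45,825

Standard income tax:
  59,000 × 11% = 6,490
  262,000 × 24% = 62,880
  82,800 × 38% = 31,464
  → 100,834
  Less rehabilitation credit 35,000 → 65,834

65,834 > 45,825, so the standard income tax governs.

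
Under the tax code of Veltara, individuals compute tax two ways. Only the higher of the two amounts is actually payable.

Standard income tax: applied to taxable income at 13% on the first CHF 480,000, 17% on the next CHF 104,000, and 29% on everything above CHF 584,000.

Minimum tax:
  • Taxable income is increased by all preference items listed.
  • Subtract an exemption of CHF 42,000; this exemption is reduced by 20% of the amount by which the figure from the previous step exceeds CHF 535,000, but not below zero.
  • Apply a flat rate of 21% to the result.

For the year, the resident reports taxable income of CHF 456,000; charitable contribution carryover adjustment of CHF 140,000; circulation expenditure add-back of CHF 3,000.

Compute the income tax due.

CHF 119,658

Minimum tax:
  Adjusted income: CHF 456,000 + CHF 140,000 + CHF 3,000 = CHF 599,000
  Exemption: CHF 42,000 − 20% × (CHF 599,000 − CHF 535,000) = CHF 42,000 − CHF 12,800 = CHF 29,200
  Base: CHF 599,000 − CHF 29,200 = CHF 569,800
  CHF 569,800 × 21% = CHF 119,658

Standard income tax:
  CHF 456,000 × 13% = CHF 59,280

CHF 119,658 > CHF 59,280, so the minimum tax is the binding amount.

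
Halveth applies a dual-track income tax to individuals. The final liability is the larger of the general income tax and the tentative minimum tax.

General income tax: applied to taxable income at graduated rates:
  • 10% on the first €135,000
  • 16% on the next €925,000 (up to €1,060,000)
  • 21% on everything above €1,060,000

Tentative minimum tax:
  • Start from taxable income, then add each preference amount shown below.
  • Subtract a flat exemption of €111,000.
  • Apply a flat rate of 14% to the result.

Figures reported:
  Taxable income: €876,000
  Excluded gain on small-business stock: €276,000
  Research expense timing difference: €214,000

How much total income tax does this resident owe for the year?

General income tax:
  €135,000 × 10% = €13,500
  €741,000 × 16% = €118,560
  → €132,060

Tentative minimum tax:
  Adjusted income: €876,000 + €276,000 + €214,000 = €1,366,000
  Less exemption €111,000 → base €1,255,000
  €1,255,000 × 14% = €175,700

€175,700 > €132,060, so the tentative minimum tax is the binding amount.

€175,700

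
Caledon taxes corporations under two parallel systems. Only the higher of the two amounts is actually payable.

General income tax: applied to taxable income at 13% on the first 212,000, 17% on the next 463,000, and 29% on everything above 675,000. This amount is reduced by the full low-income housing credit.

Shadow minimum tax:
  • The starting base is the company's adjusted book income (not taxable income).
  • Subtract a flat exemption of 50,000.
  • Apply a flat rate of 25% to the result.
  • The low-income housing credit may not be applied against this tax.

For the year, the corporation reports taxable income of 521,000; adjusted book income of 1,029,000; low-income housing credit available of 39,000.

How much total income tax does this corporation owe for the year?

Shadow minimum tax:
  Base (adjusted book income): 1,029,000
  Less exemption 50,000 → base 979,000
  979,000 × 25% = 244,750

General income tax:
  212,000 × 13% = 27,560
  309,000 × 17% = 52,530
  → 80,090
  Less low-income housing credit 39,000 → 41,090

244,750 > 41,090, so the shadow minimum tax is the binding amount.

244,750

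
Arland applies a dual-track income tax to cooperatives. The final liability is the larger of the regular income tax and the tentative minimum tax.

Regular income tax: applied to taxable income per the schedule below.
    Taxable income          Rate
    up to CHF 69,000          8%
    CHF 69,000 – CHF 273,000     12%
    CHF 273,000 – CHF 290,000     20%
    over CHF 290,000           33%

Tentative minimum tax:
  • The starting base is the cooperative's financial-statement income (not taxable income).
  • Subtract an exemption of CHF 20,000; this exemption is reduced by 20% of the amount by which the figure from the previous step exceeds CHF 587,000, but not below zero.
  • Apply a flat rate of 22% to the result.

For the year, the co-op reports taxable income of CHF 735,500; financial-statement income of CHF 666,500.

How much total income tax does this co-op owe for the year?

Regular income tax:
  CHF 69,000 × 8% = CHF 5,520
  CHF 204,000 × 12% = CHF 24,480
  CHF 17,000 × 20% = CHF 3,400
  CHF 445,500 × 33% = CHF 147,015
  → CHF 180,415

Tentative minimum tax:
  Base (financial-statement income): CHF 666,500
  Exemption: CHF 20,000 − 20% × (CHF 666,500 − CHF 587,000) = CHF 20,000 − CHF 15,900 = CHF 4,100
  Base: CHF 666,500 − CHF 4,100 = CHF 662,400
  CHF 662,400 × 22% = CHF 145,728

CHF 180,415 > CHF 145,728, so the regular income tax governs.

CHF 180,415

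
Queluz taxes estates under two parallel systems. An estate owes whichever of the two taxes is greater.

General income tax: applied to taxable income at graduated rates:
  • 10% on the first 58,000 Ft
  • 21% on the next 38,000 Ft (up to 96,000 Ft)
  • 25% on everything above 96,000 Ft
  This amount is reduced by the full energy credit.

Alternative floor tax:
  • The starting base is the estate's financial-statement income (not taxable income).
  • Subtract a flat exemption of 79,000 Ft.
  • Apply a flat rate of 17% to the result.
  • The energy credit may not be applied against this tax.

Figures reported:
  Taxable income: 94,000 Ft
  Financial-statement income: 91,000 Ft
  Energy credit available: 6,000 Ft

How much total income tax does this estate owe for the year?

General income tax:
  58,000 Ft × 10% = 5,800 Ft
  36,000 Ft × 21% = 7,560 Ft
  → 13,360 Ft
  Less energy credit 6,000 Ft → 7,360 Ft

Alternative floor tax:
  Base (financial-statement income): 91,000 Ft
  Less exemption 79,000 Ft → base 12,000 Ft
  12,000 Ft × 17% = 2,040 Ft

7,360 Ft > 2,040 Ft, so the general income tax governs.

7,360 Ft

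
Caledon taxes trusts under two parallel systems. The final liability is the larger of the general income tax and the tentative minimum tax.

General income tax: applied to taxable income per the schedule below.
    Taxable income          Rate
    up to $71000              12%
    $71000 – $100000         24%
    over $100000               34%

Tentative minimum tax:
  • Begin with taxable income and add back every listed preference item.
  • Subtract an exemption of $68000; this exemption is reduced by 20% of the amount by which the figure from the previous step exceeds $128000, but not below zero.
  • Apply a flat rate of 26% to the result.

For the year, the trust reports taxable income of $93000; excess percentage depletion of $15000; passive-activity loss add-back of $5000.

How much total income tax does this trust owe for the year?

$13800

General income tax:
  $71000 × 12% = $8520
  $22000 × 24% = $5280
  → $13800

Tentative minimum tax:
  Adjusted income: $93000 + $15000 + $5000 = $113000
  Exemption: $113000 ≤ $128000, so full $68000 applies
  Base: $113000 − $68000 = $45000
  $45000 × 26% = $11700

$13800 > $11700, so the general income tax governs.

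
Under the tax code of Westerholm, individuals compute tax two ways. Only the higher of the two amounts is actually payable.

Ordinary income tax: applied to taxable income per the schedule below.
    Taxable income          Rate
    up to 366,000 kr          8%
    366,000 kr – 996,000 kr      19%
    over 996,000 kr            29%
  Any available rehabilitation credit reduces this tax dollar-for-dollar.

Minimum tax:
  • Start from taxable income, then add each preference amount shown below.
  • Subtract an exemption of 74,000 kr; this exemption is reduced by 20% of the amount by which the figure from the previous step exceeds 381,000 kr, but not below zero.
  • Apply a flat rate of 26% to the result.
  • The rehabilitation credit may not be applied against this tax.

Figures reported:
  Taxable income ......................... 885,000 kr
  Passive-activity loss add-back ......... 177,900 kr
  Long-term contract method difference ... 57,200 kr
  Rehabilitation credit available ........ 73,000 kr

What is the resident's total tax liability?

291,226 kr

Minimum tax:
  Adjusted income: 885,000 kr + 177,900 kr + 57,200 kr = 1,120,100 kr
  Exemption: 20% × (1,120,100 kr − 381,000 kr) = 147,820 kr ≥ 74,000 kr, so the exemption is fully phased out
  Base: 1,120,100 kr − 0 kr = 1,120,100 kr
  1,120,100 kr × 26% = 291,226 kr

Ordinary income tax:
  366,000 kr × 8% = 29,280 kr
  519,000 kr × 19% = 98,610 kr
  → 127,890 kr
  Less rehabilitation credit 73,000 kr → 54,890 kr

291,226 kr > 54,890 kr, so the minimum tax is the binding amount.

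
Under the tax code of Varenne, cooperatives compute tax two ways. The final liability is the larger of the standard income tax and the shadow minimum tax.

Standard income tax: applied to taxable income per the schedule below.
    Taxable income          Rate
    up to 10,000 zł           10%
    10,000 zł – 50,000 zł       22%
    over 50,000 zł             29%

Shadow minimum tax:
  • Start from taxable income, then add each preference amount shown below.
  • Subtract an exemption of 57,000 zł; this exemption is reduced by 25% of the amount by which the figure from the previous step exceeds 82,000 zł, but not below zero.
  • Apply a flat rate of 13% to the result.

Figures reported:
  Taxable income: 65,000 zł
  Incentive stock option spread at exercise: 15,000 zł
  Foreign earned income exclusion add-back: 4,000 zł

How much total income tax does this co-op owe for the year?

Standard income tax:
  10,000 zł × 10% = 1,000 zł
  40,000 zł × 22% = 8,800 zł
  15,000 zł × 29% = 4,350 zł
  → 14,150 zł

Shadow minimum tax:
  Adjusted income: 65,000 zł + 15,000 zł + 4,000 zł = 84,000 zł
  Exemption: 57,000 zł − 25% × (84,000 zł − 82,000 zł) = 57,000 zł − 500 zł = 56,500 zł
  Base: 84,000 zł − 56,500 zł = 27,500 zł
  27,500 zł × 13% = 3,575 zł

14,150 zł > 3,575 zł, so the standard income tax governs.

14,150 zł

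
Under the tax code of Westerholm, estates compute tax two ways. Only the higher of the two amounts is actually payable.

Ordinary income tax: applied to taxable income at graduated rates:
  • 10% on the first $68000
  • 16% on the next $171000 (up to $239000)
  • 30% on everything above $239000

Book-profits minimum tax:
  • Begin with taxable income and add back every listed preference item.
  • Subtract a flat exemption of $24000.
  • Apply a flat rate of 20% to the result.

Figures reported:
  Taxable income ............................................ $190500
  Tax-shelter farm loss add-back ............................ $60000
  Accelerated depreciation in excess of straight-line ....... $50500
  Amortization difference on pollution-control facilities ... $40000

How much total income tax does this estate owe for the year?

$63400

Ordinary income tax:
  $68000 × 10% = $6800
  $122500 × 16% = $19600
  → $26400

Book-profits minimum tax:
  Adjusted income: $190500 + $60000 + $50500 + $40000 = $341000
  Less exemption $24000 → base $317000
  $317000 × 20% = $63400

$63400 > $26400, so the book-profits minimum tax is the binding amount.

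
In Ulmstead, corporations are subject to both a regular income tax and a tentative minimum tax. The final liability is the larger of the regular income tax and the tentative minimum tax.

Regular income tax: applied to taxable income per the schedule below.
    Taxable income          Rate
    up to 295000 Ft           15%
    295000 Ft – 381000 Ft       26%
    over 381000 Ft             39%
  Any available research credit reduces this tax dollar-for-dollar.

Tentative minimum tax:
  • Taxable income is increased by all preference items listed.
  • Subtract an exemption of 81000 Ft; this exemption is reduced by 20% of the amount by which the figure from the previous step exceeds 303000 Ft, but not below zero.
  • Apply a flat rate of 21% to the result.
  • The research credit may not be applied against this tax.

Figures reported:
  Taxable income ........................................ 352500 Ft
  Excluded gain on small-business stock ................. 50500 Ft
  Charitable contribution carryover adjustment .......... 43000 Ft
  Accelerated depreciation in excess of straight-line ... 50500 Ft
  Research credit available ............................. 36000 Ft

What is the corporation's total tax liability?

Regular income tax:
  295000 Ft × 15% = 44250 Ft
  57500 Ft × 26% = 14950 Ft
  → 59200 Ft
  Less research credit 36000 Ft → 23200 Ft

Tentative minimum tax:
  Adjusted income: 352500 Ft + 50500 Ft + 43000 Ft + 50500 Ft = 496500 Ft
  Exemption: 81000 Ft − 20% × (496500 Ft − 303000 Ft) = 81000 Ft − 38700 Ft = 42300 Ft
  Base: 496500 Ft − 42300 Ft = 454200 Ft
  454200 Ft × 21% = 95382 Ft

95382 Ft > 23200 Ft, so the tentative minimum tax is the binding amount.

95382 Ft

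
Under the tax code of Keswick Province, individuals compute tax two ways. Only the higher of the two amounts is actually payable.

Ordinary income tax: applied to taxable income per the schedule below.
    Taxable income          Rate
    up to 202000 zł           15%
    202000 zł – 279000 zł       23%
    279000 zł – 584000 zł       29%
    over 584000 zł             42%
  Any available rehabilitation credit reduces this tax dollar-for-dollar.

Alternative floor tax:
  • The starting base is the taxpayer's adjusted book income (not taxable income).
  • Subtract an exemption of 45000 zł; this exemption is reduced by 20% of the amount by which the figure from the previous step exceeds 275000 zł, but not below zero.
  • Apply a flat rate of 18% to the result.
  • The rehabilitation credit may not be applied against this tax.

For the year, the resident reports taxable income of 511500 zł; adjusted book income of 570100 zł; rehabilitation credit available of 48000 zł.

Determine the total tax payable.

102618 zł

Ordinary income tax:
  202000 zł × 15% = 30300 zł
  77000 zł × 23% = 17710 zł
  232500 zł × 29% = 67425 zł
  → 115435 zł
  Less rehabilitation credit 48000 zł → 67435 zł

Alternative floor tax:
  Base (adjusted book income): 570100 zł
  Exemption: 20% × (570100 zł − 275000 zł) = 59020 zł ≥ 45000 zł, so the exemption is fully phased out
  Base: 570100 zł − 0 zł = 570100 zł
  570100 zł × 18% = 102618 zł

102618 zł > 67435 zł, so the alternative floor tax is the binding amount.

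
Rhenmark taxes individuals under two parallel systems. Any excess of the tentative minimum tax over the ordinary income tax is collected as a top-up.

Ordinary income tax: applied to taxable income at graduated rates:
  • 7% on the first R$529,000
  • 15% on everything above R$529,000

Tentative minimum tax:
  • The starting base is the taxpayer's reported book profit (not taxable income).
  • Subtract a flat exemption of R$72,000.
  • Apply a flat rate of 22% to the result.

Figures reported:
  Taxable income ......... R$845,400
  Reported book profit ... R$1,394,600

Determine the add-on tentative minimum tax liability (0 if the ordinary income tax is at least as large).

Tentative minimum tax:
  Base (reported book profit): R$1,394,600
  Less exemption R$72,000 → base R$1,322,600
  R$1,322,600 × 22% = R$290,972

Ordinary income tax:
  R$529,000 × 7% = R$37,030
  R$316,400 × 15% = R$47,460
  → R$84,490

Excess of tentative minimum tax over ordinary income tax: R$290,972 − R$84,490 = R$206,482.

R$206,482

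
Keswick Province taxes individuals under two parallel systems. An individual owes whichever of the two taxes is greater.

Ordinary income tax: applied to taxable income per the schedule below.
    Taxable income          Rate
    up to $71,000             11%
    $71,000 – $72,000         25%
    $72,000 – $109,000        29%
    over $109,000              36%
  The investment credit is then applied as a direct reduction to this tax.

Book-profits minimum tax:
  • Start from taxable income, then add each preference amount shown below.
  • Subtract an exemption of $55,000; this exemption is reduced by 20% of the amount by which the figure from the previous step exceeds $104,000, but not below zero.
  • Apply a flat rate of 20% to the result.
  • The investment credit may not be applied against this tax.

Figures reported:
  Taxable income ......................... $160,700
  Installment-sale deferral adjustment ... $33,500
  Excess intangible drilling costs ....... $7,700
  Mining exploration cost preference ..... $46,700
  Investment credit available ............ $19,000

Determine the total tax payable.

$44,504

Book-profits minimum tax:
  Adjusted income: $160,700 + $33,500 + $7,700 + $46,700 = $248,600
  Exemption: $55,000 − 20% × ($248,600 − $104,000) = $55,000 − $28,920 = $26,080
  Base: $248,600 − $26,080 = $222,520
  $222,520 × 20% = $44,504

Ordinary income tax:
  $71,000 × 11% = $7,810
  $1,000 × 25% = $250
  $37,000 × 29% = $10,730
  $51,700 × 36% = $18,612
  → $37,402
  Less investment credit $19,000 → $18,402

$44,504 > $18,402, so the book-profits minimum tax is the binding amount.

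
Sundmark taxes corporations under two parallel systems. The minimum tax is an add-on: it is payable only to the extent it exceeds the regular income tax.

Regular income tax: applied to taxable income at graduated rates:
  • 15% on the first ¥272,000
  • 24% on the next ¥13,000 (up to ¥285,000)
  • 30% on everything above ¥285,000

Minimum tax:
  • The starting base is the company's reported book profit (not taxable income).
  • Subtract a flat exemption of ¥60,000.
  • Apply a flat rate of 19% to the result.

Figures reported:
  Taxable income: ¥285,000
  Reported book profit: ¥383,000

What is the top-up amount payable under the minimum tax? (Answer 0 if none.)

Regular income tax:
  ¥272,000 × 15% = ¥40,800
  ¥13,000 × 24% = ¥3,120
  → ¥43,920

Minimum tax:
  Base (reported book profit): ¥383,000
  Less exemption ¥60,000 → base ¥323,000
  ¥323,000 × 19% = ¥61,370

Excess of minimum tax over regular income tax: ¥61,370 − ¥43,920 = ¥17,450.

¥17,450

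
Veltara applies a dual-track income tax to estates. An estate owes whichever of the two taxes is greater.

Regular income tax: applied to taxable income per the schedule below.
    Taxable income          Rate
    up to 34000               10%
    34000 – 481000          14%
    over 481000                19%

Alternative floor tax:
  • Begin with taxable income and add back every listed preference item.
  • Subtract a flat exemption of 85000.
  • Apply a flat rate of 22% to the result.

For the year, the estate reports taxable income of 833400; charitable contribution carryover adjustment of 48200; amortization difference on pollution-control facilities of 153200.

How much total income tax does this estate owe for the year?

Alternative floor tax:
  Adjusted income: 833400 + 48200 + 153200 = 1034800
  Less exemption 85000 → base 949800
  949800 × 22% = 208956

Regular income tax:
  34000 × 10% = 3400
  447000 × 14% = 62580
  352400 × 19% = 66956
  → 132936

208956 > 132936, so the alternative floor tax is the binding amount.

208956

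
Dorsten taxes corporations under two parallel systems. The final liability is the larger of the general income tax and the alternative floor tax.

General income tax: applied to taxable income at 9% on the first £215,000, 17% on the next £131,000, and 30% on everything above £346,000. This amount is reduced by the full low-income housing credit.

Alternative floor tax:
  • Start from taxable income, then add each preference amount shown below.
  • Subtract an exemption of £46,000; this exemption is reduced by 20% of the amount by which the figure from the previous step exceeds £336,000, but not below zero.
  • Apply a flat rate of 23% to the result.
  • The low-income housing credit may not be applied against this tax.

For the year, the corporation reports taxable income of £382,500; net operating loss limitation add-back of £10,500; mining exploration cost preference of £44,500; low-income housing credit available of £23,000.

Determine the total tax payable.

General income tax:
  £215,000 × 9% = £19,350
  £131,000 × 17% = £22,270
  £36,500 × 30% = £10,950
  → £52,570
  Less low-income housing credit £23,000 → £29,570

Alternative floor tax:
  Adjusted income: £382,500 + £10,500 + £44,500 = £437,500
  Exemption: £46,000 − 20% × (£437,500 − £336,000) = £46,000 − £20,300 = £25,700
  Base: £437,500 − £25,700 = £411,800
  £411,800 × 23% = £94,714

£94,714 > £29,570, so the alternative floor tax is the binding amount.

£94,714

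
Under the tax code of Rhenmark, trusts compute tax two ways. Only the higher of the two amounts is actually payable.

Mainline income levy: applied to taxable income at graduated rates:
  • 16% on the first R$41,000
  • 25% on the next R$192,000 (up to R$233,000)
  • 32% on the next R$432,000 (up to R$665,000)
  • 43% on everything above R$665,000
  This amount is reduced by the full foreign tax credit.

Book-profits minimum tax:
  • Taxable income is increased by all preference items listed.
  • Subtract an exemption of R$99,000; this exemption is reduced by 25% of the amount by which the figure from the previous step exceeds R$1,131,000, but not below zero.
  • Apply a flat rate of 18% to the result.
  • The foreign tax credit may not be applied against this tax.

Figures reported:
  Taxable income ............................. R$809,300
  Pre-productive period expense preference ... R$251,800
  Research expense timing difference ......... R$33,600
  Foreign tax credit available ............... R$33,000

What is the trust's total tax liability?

R$221,849

Mainline income levy:
  R$41,000 × 16% = R$6,560
  R$192,000 × 25% = R$48,000
  R$432,000 × 32% = R$138,240
  R$144,300 × 43% = R$62,049
  → R$254,849
  Less foreign tax credit R$33,000 → R$221,849

Book-profits minimum tax:
  Adjusted income: R$809,300 + R$251,800 + R$33,600 = R$1,094,700
  Exemption: R$1,094,700 ≤ R$1,131,000, so full R$99,000 applies
  Base: R$1,094,700 − R$99,000 = R$995,700
  R$995,700 × 18% = R$179,226

R$221,849 > R$179,226, so the mainline income levy governs.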